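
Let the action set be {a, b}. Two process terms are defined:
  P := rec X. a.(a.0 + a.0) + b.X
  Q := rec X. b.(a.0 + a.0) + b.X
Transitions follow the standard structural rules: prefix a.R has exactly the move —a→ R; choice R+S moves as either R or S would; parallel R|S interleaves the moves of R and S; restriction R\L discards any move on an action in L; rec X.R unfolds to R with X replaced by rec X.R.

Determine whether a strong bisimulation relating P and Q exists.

P ≁ Q

P's transition system — 3 states:
  s0 = rec X. a.(a.0 + a.0) + b.X has moves -a-> s1, -b-> s0
  s1 = a.0 + a.0 has moves -a-> s2
  s2 = 0 has moves ∅
Q's transition system — 3 states:
  t0 = rec X. b.(a.0 + a.0) + b.X has moves -b-> t0, -b-> t1
  t1 = a.0 + a.0 has moves -a-> t2
  t2 = 0 has moves ∅
Bisimilarity quotient blocks:
  B0 = {s0}
  B1 = {s1, t1}
  B2 = {s2, t2}
  B3 = {t0}
s0 ∈ B0, t0 ∈ B3 → different blocks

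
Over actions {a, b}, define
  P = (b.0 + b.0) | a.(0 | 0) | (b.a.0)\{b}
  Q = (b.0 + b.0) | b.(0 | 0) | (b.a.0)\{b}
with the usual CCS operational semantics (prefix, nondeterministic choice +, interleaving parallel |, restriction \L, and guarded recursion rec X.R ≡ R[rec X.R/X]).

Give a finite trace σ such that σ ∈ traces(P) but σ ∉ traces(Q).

a

LTS(P): 4 reachable states
  p0 = (b.0 + b.0) | a.(0 | 0) | (b.a.0)\{b} ⊢ =a=> p1, =b=> p2
  p1 = (b.0 + b.0) | (0 | 0) | (b.a.0)\{b} ⊢ =b=> p3
  p2 = 0 | a.(0 | 0) | (b.a.0)\{b} ⊢ =a=> p3
  p3 = 0 | (0 | 0) | (b.a.0)\{b} ⊢ stopped
LTS(Q): 4 reachable states
  q0 = (b.0 + b.0) | b.(0 | 0) | (b.a.0)\{b} ⊢ =b=> q1, =b=> q2
  q1 = (b.0 + b.0) | (0 | 0) | (b.a.0)\{b} ⊢ =b=> q3
  q2 = 0 | b.(0 | 0) | (b.a.0)\{b} ⊢ =b=> q3
  q3 = 0 | (0 | 0) | (b.a.0)\{b} ⊢ stopped
Executing a from P (initial set {p0}):
  step 1 (a): {p1}
  P completes σ.
Executing a from Q (initial set {q0}):
  step 1 (a): no successor for Q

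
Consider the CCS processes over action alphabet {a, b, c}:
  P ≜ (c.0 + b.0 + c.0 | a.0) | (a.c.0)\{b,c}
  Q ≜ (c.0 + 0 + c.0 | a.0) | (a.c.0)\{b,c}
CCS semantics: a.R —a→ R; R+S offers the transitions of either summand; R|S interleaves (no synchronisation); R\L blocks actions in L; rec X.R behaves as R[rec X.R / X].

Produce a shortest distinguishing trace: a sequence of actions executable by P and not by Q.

b

P's transition system — 10 states:
  m0 = (c.0 + b.0 + c.0 | a.0) | (a.c.0)\{b,c} has moves =a=> m1, =a=> m2, =b=> m3, =c=> m3, =c=> m4
  m1 = (c.0 + b.0 + c.0 | a.0) | (c.0)\{b,c} has moves =a=> m5, =b=> m6, =c=> m6, =c=> m7
  m2 = c.0 | 0 | (a.c.0)\{b,c} has moves =a=> m5, =c=> m8
  m3 = 0 | (a.c.0)\{b,c} has moves =a=> m6
  m4 = 0 | a.0 | (a.c.0)\{b,c} has moves =a=> m7, =a=> m8
  m5 = c.0 | 0 | (c.0)\{b,c} has moves =c=> m9
  m6 = 0 | (c.0)\{b,c} has moves ·
  m7 = 0 | a.0 | (c.0)\{b,c} has moves =a=> m9
  m8 = 0 | 0 | (a.c.0)\{b,c} has moves =a=> m9
  m9 = 0 | 0 | (c.0)\{b,c} has moves ·
Q's transition system — 10 states:
  n0 = (c.0 + 0 + c.0 | a.0) | (a.c.0)\{b,c} has moves =a=> n1, =a=> n2, =c=> n3, =c=> n4
  n1 = (c.0 + 0 + c.0 | a.0) | (c.0)\{b,c} has moves =a=> n5, =c=> n6, =c=> n7
  n2 = c.0 | 0 | (a.c.0)\{b,c} has moves =a=> n5, =c=> n8
  n3 = 0 | (a.c.0)\{b,c} has moves =a=> n6
  n4 = 0 | a.0 | (a.c.0)\{b,c} has moves =a=> n7, =a=> n8
  n5 = c.0 | 0 | (c.0)\{b,c} has moves =c=> n9
  n6 = 0 | (c.0)\{b,c} has moves ·
  n7 = 0 | a.0 | (c.0)\{b,c} has moves =a=> n9
  n8 = 0 | 0 | (a.c.0)\{b,c} has moves =a=> n9
  n9 = 0 | 0 | (c.0)\{b,c} has moves ·
Executing b from P (initial set {m0}):
  step 1 (b): {m3}
  — P admits the full trace.
Executing b from Q (initial set {n0}):
  step 1 (b): no successor for Q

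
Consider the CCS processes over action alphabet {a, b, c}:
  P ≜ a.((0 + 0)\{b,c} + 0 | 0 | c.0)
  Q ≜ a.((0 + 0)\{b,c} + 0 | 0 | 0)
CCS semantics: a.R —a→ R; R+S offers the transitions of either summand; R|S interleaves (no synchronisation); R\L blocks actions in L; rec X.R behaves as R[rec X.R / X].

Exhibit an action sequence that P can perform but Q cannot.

ac

Reachable graph of P (3 states):
  p0 = a.((0 + 0)\{b,c} + 0 | 0 | c.0) ⊢ --a--▸ p1
  p1 = (0 + 0)\{b,c} + 0 | 0 | c.0 ⊢ --c--▸ p2
  p2 = 0 | 0 | 0 ⊢ ∅
Reachable graph of Q (2 states):
  q0 = a.((0 + 0)\{b,c} + 0 | 0 | 0) ⊢ --a--▸ q1
  q1 = (0 + 0)\{b,c} + 0 | 0 | 0 ⊢ ∅
Run σ = ⟨ac⟩ on P: start {p0}
  [1] a ⇒ {p1}
  [2] c ⇒ {p2}
  — P admits the full trace.
Run σ = ⟨ac⟩ on Q: start {q0}
  [1] a ⇒ {q1}
  [2] c ⇒ no successor for Q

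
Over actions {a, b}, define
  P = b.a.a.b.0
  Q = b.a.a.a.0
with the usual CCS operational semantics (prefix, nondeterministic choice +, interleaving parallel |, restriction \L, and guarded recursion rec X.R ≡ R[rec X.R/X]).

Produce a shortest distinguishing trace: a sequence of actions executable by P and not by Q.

P's transition system — 5 states:
  m0 = b.a.a.b.0 ⊢ —b→ m1
  m1 = a.a.b.0 ⊢ —a→ m2
  m2 = a.b.0 ⊢ —a→ m3
  m3 = b.0 ⊢ —b→ m4
  m4 = 0 ⊢ ∅
Q's transition system — 5 states:
  n0 = b.a.a.a.0 ⊢ —b→ n1
  n1 = a.a.a.0 ⊢ —a→ n2
  n2 = a.a.0 ⊢ —a→ n3
  n3 = a.0 ⊢ —a→ n4
  n4 = 0 ⊢ ∅
Run σ = ⟨baab⟩ on P: start {m0}
  [1] b ⇒ {m1}
  [2] a ⇒ {m2}
  [3] a ⇒ {m3}
  [4] b ⇒ {m4}
  — P admits the full trace.
Run σ = ⟨baab⟩ on Q: start {n0}
  [1] b ⇒ {n1}
  [2] a ⇒ {n2}
  [3] a ⇒ {n3}
  [4] b ⇒ ∅  — Q cannot continue

baab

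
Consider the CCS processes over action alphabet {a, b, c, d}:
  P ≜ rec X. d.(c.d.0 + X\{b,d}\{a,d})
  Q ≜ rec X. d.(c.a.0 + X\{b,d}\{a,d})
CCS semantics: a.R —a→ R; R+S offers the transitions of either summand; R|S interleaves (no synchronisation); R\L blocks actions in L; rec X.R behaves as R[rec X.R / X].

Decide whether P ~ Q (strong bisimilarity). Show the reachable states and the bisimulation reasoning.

LTS(P): 4 reachable states
  u0 = rec X. d.(c.d.0 + X\{b,d}\{a,d}) :: —d→ u1
  u1 = c.d.0 + (rec X. d.(c.d.0 + X\{b,d}\{a,d}))\{b,d}\{a,d} :: —c→ u2
  u2 = d.0 :: —d→ u3
  u3 = 0 :: (no moves)
LTS(Q): 4 reachable states
  v0 = rec X. d.(c.a.0 + X\{b,d}\{a,d}) :: —d→ v1
  v1 = c.a.0 + (rec X. d.(c.a.0 + X\{b,d}\{a,d}))\{b,d}\{a,d} :: —c→ v2
  v2 = a.0 :: —a→ v3
  v3 = 0 :: (no moves)
Coarsest stable partition (strong bisimilarity classes):
  B0 = {u0}
  B1 = {u1}
  B2 = {u2}
  B3 = {u3, v3}
  B4 = {v0}
  B5 = {v1}
  B6 = {v2}
u0 ∈ B0, v0 ∈ B4 → different blocks

P ≁ Q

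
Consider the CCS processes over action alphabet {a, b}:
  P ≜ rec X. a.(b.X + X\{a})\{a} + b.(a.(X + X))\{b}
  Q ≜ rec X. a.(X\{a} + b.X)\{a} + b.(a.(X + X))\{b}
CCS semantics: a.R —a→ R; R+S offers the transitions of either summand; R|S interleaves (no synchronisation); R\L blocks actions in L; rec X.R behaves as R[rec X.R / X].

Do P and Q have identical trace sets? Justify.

Reachable graph of P (8 states):
  p0 = rec X. a.(b.X + X\{a})\{a} + b.(a.(X + X))\{b} → --a--▸ p1, --b--▸ p2
  p1 = (b.(rec X. a.(b.X + X\{a})\{a} + b.(a.(X + X))\{b}) + (rec X. a.(b.X + X\{a})\{a} + b.(a.(X + X))\{b})\{a})\{a} → --b--▸ p3, --b--▸ p4
  p2 = (a.((rec X. a.(b.X + X\{a})\{a} + b.(a.(X + X))\{b}) + (rec X. a.(b.X + X\{a})\{a} + b.(a.(X + X))\{b})))\{b} → --a--▸ p5
  p3 = (a.((rec X. a.(b.X + X\{a})\{a} + b.(a.(X + X))\{b}) + (rec X. a.(b.X + X\{a})\{a} + b.(a.(X + X))\{b})))\{b}\{a}\{a} → deadlocked
  p4 = (rec X. a.(b.X + X\{a})\{a} + b.(a.(X + X))\{b})\{a} → --b--▸ p6
  p5 = ((rec X. a.(b.X + X\{a})\{a} + b.(a.(X + X))\{b}) + (rec X. a.(b.X + X\{a})\{a} + b.(a.(X + X))\{b}))\{b} → --a--▸ p7
  p6 = (a.((rec X. a.(b.X + X\{a})\{a} + b.(a.(X + X))\{b}) + (rec X. a.(b.X + X\{a})\{a} + b.(a.(X + X))\{b})))\{b}\{a} → deadlocked
  p7 = (b.(rec X. a.(b.X + X\{a})\{a} + b.(a.(X + X))\{b}) + (rec X. a.(b.X + X\{a})\{a} + b.(a.(X + X))\{b})\{a})\{a}\{b} → deadlocked
Reachable graph of Q (8 states):
  q0 = rec X. a.(X\{a} + b.X)\{a} + b.(a.(X + X))\{b} → --a--▸ q1, --b--▸ q2
  q1 = ((rec X. a.(X\{a} + b.X)\{a} + b.(a.(X + X))\{b})\{a} + b.(rec X. a.(X\{a} + b.X)\{a} + b.(a.(X + X))\{b}))\{a} → --b--▸ q3, --b--▸ q4
  q2 = (a.((rec X. a.(X\{a} + b.X)\{a} + b.(a.(X + X))\{b}) + (rec X. a.(X\{a} + b.X)\{a} + b.(a.(X + X))\{b})))\{b} → --a--▸ q5
  q3 = (a.((rec X. a.(X\{a} + b.X)\{a} + b.(a.(X + X))\{b}) + (rec X. a.(X\{a} + b.X)\{a} + b.(a.(X + X))\{b})))\{b}\{a}\{a} → deadlocked
  q4 = (rec X. a.(X\{a} + b.X)\{a} + b.(a.(X + X))\{b})\{a} → --b--▸ q6
  q5 = ((rec X. a.(X\{a} + b.X)\{a} + b.(a.(X + X))\{b}) + (rec X. a.(X\{a} + b.X)\{a} + b.(a.(X + X))\{b}))\{b} → --a--▸ q7
  q6 = (a.((rec X. a.(X\{a} + b.X)\{a} + b.(a.(X + X))\{b}) + (rec X. a.(X\{a} + b.X)\{a} + b.(a.(X + X))\{b})))\{b}\{a} → deadlocked
  q7 = ((rec X. a.(X\{a} + b.X)\{a} + b.(a.(X + X))\{b})\{a} + b.(rec X. a.(X\{a} + b.X)\{a} + b.(a.(X + X))\{b}))\{a}\{b} → deadlocked
Coarsest stable partition (strong bisimilarity classes):
  B0 = {p0, q0}
  B1 = {p1, q1}
  B2 = {p3, p6, p7, q3, q6, q7}
  B3 = {p4, q4}
  B4 = {p2, q2}
  B5 = {p5, q5}
p0 ∈ B0, q0 ∈ B0 → same block
Bisimilar ⇒ trace-equivalent.

trace-equivalent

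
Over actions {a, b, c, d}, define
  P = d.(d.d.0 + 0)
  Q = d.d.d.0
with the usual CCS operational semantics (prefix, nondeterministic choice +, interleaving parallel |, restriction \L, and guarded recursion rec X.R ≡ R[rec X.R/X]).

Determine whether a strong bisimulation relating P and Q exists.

LTS(P): 4 reachable states
  m0 = d.(d.d.0 + 0) ⊢ -d-> m1
  m1 = d.d.0 + 0 ⊢ -d-> m2
  m2 = d.0 ⊢ -d-> m3
  m3 = 0 ⊢ stopped
LTS(Q): 4 reachable states
  n0 = d.d.d.0 ⊢ -d-> n1
  n1 = d.d.0 ⊢ -d-> n2
  n2 = d.0 ⊢ -d-> n3
  n3 = 0 ⊢ stopped
Bisimilarity quotient blocks:
  B0 = {m0, n0}
  B1 = {m1, n1}
  B2 = {m2, n2}
  B3 = {m3, n3}
m0 ∈ B0, n0 ∈ B0 → same block

P ~ Q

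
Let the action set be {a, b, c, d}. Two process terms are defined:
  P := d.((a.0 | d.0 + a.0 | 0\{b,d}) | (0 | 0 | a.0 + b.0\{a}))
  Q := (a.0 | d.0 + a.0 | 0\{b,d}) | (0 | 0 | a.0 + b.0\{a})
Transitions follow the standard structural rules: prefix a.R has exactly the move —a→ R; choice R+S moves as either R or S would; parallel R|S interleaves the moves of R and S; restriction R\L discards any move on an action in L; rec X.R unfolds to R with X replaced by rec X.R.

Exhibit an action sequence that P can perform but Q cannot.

dd

P's transition system — 16 states:
  s0 = d.((a.0 | d.0 + a.0 | 0\{b,d}) | (0 | 0 | a.0 + b.0\{a})) has moves —d→ s1
  s1 = (a.0 | d.0 + a.0 | 0\{b,d}) | (0 | 0 | a.0 + b.0\{a}) has moves —a→ s2, —a→ s3, —a→ s4, —b→ s5, —d→ s6
  s2 = (a.0 | d.0 + a.0 | 0\{b,d}) | (0 | 0 | 0) has moves —a→ s7, —a→ s8, —d→ s9
  s3 = 0 | 0\{b,d} | (0 | 0 | a.0 + b.0\{a}) has moves —a→ s7, —b→ s10
  s4 = 0 | d.0 | (0 | 0 | a.0 + b.0\{a}) has moves —a→ s8, —b→ s11, —d→ s12
  s5 = (a.0 | d.0 + a.0 | 0\{b,d}) | 0\{a} has moves —a→ s10, —a→ s11, —d→ s13
  s6 = a.0 | 0 | (0 | 0 | a.0 + b.0\{a}) has moves —a→ s12, —a→ s9, —b→ s13
  s7 = 0 | 0\{b,d} | (0 | 0 | 0) has moves stopped
  s8 = 0 | d.0 | (0 | 0 | 0) has moves —d→ s14
  s9 = a.0 | 0 | (0 | 0 | 0) has moves —a→ s14
  s10 = 0 | 0\{b,d} | 0\{a} has moves stopped
  s11 = 0 | d.0 | 0\{a} has moves —d→ s15
  s12 = 0 | 0 | (0 | 0 | a.0 + b.0\{a}) has moves —a→ s14, —b→ s15
  s13 = a.0 | 0 | 0\{a} has moves —a→ s15
  s14 = 0 | 0 | (0 | 0 | 0) has moves stopped
  s15 = 0 | 0 | 0\{a} has moves stopped
Q's transition system — 15 states:
  t0 = (a.0 | d.0 + a.0 | 0\{b,d}) | (0 | 0 | a.0 + b.0\{a}) has moves —a→ t1, —a→ t2, —a→ t3, —b→ t4, —d→ t5
  t1 = (a.0 | d.0 + a.0 | 0\{b,d}) | (0 | 0 | 0) has moves —a→ t6, —a→ t7, —d→ t8
  t2 = 0 | 0\{b,d} | (0 | 0 | a.0 + b.0\{a}) has moves —a→ t6, —b→ t9
  t3 = 0 | d.0 | (0 | 0 | a.0 + b.0\{a}) has moves —a→ t7, —b→ t10, —d→ t11
  t4 = (a.0 | d.0 + a.0 | 0\{b,d}) | 0\{a} has moves —a→ t10, —a→ t9, —d→ t12
  t5 = a.0 | 0 | (0 | 0 | a.0 + b.0\{a}) has moves —a→ t11, —a→ t8, —b→ t12
  t6 = 0 | 0\{b,d} | (0 | 0 | 0) has moves stopped
  t7 = 0 | d.0 | (0 | 0 | 0) has moves —d→ t13
  t8 = a.0 | 0 | (0 | 0 | 0) has moves —a→ t13
  t9 = 0 | 0\{b,d} | 0\{a} has moves stopped
  t10 = 0 | d.0 | 0\{a} has moves —d→ t14
  t11 = 0 | 0 | (0 | 0 | a.0 + b.0\{a}) has moves —a→ t13, —b→ t14
  t12 = a.0 | 0 | 0\{a} has moves —a→ t14
  t13 = 0 | 0 | (0 | 0 | 0) has moves stopped
  t14 = 0 | 0 | 0\{a} has moves stopped
Trace ⟨dd⟩ through P, begin at {s0}:
  [1] d ⇒ {s1}
  [2] d ⇒ {s6}
  P completes σ.
Trace ⟨dd⟩ through Q, begin at {t0}:
  [1] d ⇒ {t5}
  [2] d ⇒ ∅  — Q cannot continue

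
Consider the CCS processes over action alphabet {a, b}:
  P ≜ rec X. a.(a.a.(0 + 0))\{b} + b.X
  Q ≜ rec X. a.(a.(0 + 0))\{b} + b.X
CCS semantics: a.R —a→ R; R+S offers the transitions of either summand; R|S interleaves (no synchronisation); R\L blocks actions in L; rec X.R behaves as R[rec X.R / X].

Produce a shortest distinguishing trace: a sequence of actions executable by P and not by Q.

P's transition system — 4 states:
  s0 = rec X. a.(a.a.(0 + 0))\{b} + b.X | =a=> s1, =b=> s0
  s1 = (a.a.(0 + 0))\{b} | =a=> s2
  s2 = (a.(0 + 0))\{b} | =a=> s3
  s3 = (0 + 0)\{b} | deadlocked
Q's transition system — 3 states:
  t0 = rec X. a.(a.(0 + 0))\{b} + b.X | =a=> t1, =b=> t0
  t1 = (a.(0 + 0))\{b} | =a=> t2
  t2 = (0 + 0)\{b} | deadlocked
Executing aaa from P (initial set {s0}):
  after a @ step 1: {s1}
  after a @ step 2: {s2}
  after a @ step 3: {s3}
  P completes σ.
Executing aaa from Q (initial set {t0}):
  after a @ step 1: {t1}
  after a @ step 2: {t2}
  after a @ step 3: ∅ (Q stuck)

aaa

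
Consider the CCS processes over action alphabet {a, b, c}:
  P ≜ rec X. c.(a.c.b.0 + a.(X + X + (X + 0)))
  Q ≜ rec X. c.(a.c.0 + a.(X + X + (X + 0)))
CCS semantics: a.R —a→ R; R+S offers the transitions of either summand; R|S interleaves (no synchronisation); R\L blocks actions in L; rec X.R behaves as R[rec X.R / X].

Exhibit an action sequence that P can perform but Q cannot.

LTS(P): 6 reachable states
  p0 = rec X. c.(a.c.b.0 + a.(X + X + (X + 0))) | --c--▸ p1
  p1 = a.c.b.0 + a.((rec X. c.(a.c.b.0 + a.(X + X + (X + 0)))) + (rec X. c.(a.c.b.0 + a.(X + X + (X + 0)))) + ((rec X. c.(a.c.b.0 + a.(X + X + (X + 0)))) + 0)) | --a--▸ p2, --a--▸ p3
  p2 = (rec X. c.(a.c.b.0 + a.(X + X + (X + 0)))) + (rec X. c.(a.c.b.0 + a.(X + X + (X + 0)))) + ((rec X. c.(a.c.b.0 + a.(X + X + (X + 0)))) + 0) | --c--▸ p1
  p3 = c.b.0 | --c--▸ p4
  p4 = b.0 | --b--▸ p5
  p5 = 0 | ∅
LTS(Q): 5 reachable states
  q0 = rec X. c.(a.c.0 + a.(X + X + (X + 0))) | --c--▸ q1
  q1 = a.c.0 + a.((rec X. c.(a.c.0 + a.(X + X + (X + 0)))) + (rec X. c.(a.c.0 + a.(X + X + (X + 0)))) + ((rec X. c.(a.c.0 + a.(X + X + (X + 0)))) + 0)) | --a--▸ q2, --a--▸ q3
  q2 = (rec X. c.(a.c.0 + a.(X + X + (X + 0)))) + (rec X. c.(a.c.0 + a.(X + X + (X + 0)))) + ((rec X. c.(a.c.0 + a.(X + X + (X + 0)))) + 0) | --c--▸ q1
  q3 = c.0 | --c--▸ q4
  q4 = 0 | ∅
Run σ = ⟨cacb⟩ on P: start {p0}
  [1] c ⇒ {p1}
  [2] a ⇒ {p2, p3}
  [3] c ⇒ {p1, p4}
  [4] b ⇒ {p5}
  P completes σ.
Run σ = ⟨cacb⟩ on Q: start {q0}
  [1] c ⇒ {q1}
  [2] a ⇒ {q2, q3}
  [3] c ⇒ {q1, q4}
  [4] b ⇒ no successor for Q

cacb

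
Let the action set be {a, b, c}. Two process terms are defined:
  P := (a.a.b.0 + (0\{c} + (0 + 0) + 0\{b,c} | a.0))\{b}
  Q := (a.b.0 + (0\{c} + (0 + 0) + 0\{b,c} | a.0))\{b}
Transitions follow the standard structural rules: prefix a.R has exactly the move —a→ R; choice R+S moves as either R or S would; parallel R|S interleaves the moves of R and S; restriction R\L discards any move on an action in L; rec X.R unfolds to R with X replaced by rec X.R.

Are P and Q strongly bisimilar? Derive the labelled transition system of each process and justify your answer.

not bisimilar

P's transition system — 4 states:
  p0 = (a.a.b.0 + (0\{c} + (0 + 0) + 0\{b,c} | a.0))\{b} → =a=> p1, =a=> p2
  p1 = (0\{b,c} | 0)\{b} → ·
  p2 = (a.b.0)\{b} → =a=> p3
  p3 = (b.0)\{b} → ·
Q's transition system — 3 states:
  q0 = (a.b.0 + (0\{c} + (0 + 0) + 0\{b,c} | a.0))\{b} → =a=> q1, =a=> q2
  q1 = (0\{b,c} | 0)\{b} → ·
  q2 = (b.0)\{b} → ·
Bisimilarity quotient blocks:
  B0 = {p0}
  B1 = {p1, p3, q1, q2}
  B2 = {p2, q0}
p0 ∈ B0, q0 ∈ B2 → different blocks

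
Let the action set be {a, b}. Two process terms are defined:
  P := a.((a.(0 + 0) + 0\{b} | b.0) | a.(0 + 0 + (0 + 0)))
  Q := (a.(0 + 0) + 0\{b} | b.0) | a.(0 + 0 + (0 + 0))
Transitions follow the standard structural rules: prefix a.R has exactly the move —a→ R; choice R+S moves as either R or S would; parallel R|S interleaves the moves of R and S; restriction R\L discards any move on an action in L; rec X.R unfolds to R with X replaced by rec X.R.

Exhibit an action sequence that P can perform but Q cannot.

aaa

P's transition system — 7 states:
  u0 = a.((a.(0 + 0) + 0\{b} | b.0) | a.(0 + 0 + (0 + 0))) :: --a--▸ u1
  u1 = (a.(0 + 0) + 0\{b} | b.0) | a.(0 + 0 + (0 + 0)) :: --a--▸ u2, --a--▸ u3, --b--▸ u4
  u2 = (0 + 0) | a.(0 + 0 + (0 + 0)) :: --a--▸ u5
  u3 = (a.(0 + 0) + 0\{b} | b.0) | (0 + 0 + (0 + 0)) :: --a--▸ u5, --b--▸ u6
  u4 = 0\{b} | 0 | a.(0 + 0 + (0 + 0)) :: --a--▸ u6
  u5 = (0 + 0) | (0 + 0 + (0 + 0)) :: ∅
  u6 = 0\{b} | 0 | (0 + 0 + (0 + 0)) :: ∅
Q's transition system — 6 states:
  v0 = (a.(0 + 0) + 0\{b} | b.0) | a.(0 + 0 + (0 + 0)) :: --a--▸ v1, --a--▸ v2, --b--▸ v3
  v1 = (0 + 0) | a.(0 + 0 + (0 + 0)) :: --a--▸ v4
  v2 = (a.(0 + 0) + 0\{b} | b.0) | (0 + 0 + (0 + 0)) :: --a--▸ v4, --b--▸ v5
  v3 = 0\{b} | 0 | a.(0 + 0 + (0 + 0)) :: --a--▸ v5
  v4 = (0 + 0) | (0 + 0 + (0 + 0)) :: ∅
  v5 = 0\{b} | 0 | (0 + 0 + (0 + 0)) :: ∅
Executing aaa from P (initial set {u0}):
  after a @ step 1: {u1}
  after a @ step 2: {u2, u3}
  after a @ step 3: {u5}
  ✓ P
Executing aaa from Q (initial set {v0}):
  after a @ step 1: {v1, v2}
  after a @ step 2: {v4}
  after a @ step 3: ∅ (Q stuck)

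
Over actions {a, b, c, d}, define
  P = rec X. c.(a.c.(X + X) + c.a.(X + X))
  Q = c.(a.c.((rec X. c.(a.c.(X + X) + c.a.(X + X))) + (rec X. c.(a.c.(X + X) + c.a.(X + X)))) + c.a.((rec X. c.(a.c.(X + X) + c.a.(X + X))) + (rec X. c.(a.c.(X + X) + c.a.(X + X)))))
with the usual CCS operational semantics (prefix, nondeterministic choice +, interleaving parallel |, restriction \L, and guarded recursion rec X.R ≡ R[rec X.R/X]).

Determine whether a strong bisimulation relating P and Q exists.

P ~ Q

P's transition system — 5 states:
  s0 = rec X. c.(a.c.(X + X) + c.a.(X + X)) | =c=> s1
  s1 = a.c.((rec X. c.(a.c.(X + X) + c.a.(X + X))) + (rec X. c.(a.c.(X + X) + c.a.(X + X)))) + c.a.((rec X. c.(a.c.(X + X) + c.a.(X + X))) + (rec X. c.(a.c.(X + X) + c.a.(X + X)))) | =a=> s2, =c=> s3
  s2 = c.((rec X. c.(a.c.(X + X) + c.a.(X + X))) + (rec X. c.(a.c.(X + X) + c.a.(X + X)))) | =c=> s4
  s3 = a.((rec X. c.(a.c.(X + X) + c.a.(X + X))) + (rec X. c.(a.c.(X + X) + c.a.(X + X)))) | =a=> s4
  s4 = (rec X. c.(a.c.(X + X) + c.a.(X + X))) + (rec X. c.(a.c.(X + X) + c.a.(X + X))) | =c=> s1
Q's transition system — 5 states:
  t0 = c.(a.c.((rec X. c.(a.c.(X + X) + c.a.(X + X))) + (rec X. c.(a.c.(X + X) + c.a.(X + X)))) + c.a.((rec X. c.(a.c.(X + X) + c.a.(X + X))) + (rec X. c.(a.c.(X + X) + c.a.(X + X))))) | =c=> t1
  t1 = a.c.((rec X. c.(a.c.(X + X) + c.a.(X + X))) + (rec X. c.(a.c.(X + X) + c.a.(X + X)))) + c.a.((rec X. c.(a.c.(X + X) + c.a.(X + X))) + (rec X. c.(a.c.(X + X) + c.a.(X + X)))) | =a=> t2, =c=> t3
  t2 = c.((rec X. c.(a.c.(X + X) + c.a.(X + X))) + (rec X. c.(a.c.(X + X) + c.a.(X + X)))) | =c=> t4
  t3 = a.((rec X. c.(a.c.(X + X) + c.a.(X + X))) + (rec X. c.(a.c.(X + X) + c.a.(X + X)))) | =a=> t4
  t4 = (rec X. c.(a.c.(X + X) + c.a.(X + X))) + (rec X. c.(a.c.(X + X) + c.a.(X + X))) | =c=> t1
Coarsest stable partition (strong bisimilarity classes):
  B0 = {s0, s4, t0, t4}
  B1 = {s1, t1}
  B2 = {s3, t3}
  B3 = {s2, t2}
s0 ∈ B0, t0 ∈ B0 → same block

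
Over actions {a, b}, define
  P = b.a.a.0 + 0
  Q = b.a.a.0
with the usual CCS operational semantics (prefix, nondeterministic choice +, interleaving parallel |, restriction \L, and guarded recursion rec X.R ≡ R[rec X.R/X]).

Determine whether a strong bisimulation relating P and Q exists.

YES

Reachable graph of P (4 states):
  u0 = b.a.a.0 + 0 ⊢ —b→ u1
  u1 = a.a.0 ⊢ —a→ u2
  u2 = a.0 ⊢ —a→ u3
  u3 = 0 ⊢ ∅
Reachable graph of Q (4 states):
  v0 = b.a.a.0 ⊢ —b→ v1
  v1 = a.a.0 ⊢ —a→ v2
  v2 = a.0 ⊢ —a→ v3
  v3 = 0 ⊢ ∅
Partition-refinement fixed point:
  B0 = {u0, v0}
  B1 = {u1, v1}
  B2 = {u2, v2}
  B3 = {u3, v3}
u0 ∈ B0, v0 ∈ B0 → same block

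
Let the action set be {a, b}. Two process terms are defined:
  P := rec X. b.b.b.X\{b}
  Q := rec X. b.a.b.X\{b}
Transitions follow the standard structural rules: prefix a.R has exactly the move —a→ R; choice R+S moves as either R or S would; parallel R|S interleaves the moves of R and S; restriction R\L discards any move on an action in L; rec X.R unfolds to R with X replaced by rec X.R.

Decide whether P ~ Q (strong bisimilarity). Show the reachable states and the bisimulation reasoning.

not bisimilar

LTS(P): 4 reachable states
  s0 = rec X. b.b.b.X\{b} → -b-> s1
  s1 = b.b.(rec X. b.b.b.X\{b})\{b} → -b-> s2
  s2 = b.(rec X. b.b.b.X\{b})\{b} → -b-> s3
  s3 = (rec X. b.b.b.X\{b})\{b} → stopped
LTS(Q): 4 reachable states
  t0 = rec X. b.a.b.X\{b} → -b-> t1
  t1 = a.b.(rec X. b.a.b.X\{b})\{b} → -a-> t2
  t2 = b.(rec X. b.a.b.X\{b})\{b} → -b-> t3
  t3 = (rec X. b.a.b.X\{b})\{b} → stopped
Partition-refinement fixed point:
  B0 = {s0}
  B1 = {s1}
  B2 = {s2, t2}
  B3 = {s3, t3}
  B4 = {t0}
  B5 = {t1}
s0 ∈ B0, t0 ∈ B4 → different blocks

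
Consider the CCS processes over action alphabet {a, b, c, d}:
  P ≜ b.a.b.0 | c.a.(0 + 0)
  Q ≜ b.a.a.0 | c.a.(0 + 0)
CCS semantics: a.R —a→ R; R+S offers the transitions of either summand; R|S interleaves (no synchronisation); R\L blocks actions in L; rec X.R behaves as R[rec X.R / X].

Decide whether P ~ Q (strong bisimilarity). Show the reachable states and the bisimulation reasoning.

P ≁ Q

LTS(P): 12 reachable states
  u0 = b.a.b.0 | c.a.(0 + 0) :: --b--▸ u1, --c--▸ u2
  u1 = a.b.0 | c.a.(0 + 0) :: --a--▸ u3, --c--▸ u4
  u2 = b.a.b.0 | a.(0 + 0) :: --a--▸ u5, --b--▸ u4
  u3 = b.0 | c.a.(0 + 0) :: --b--▸ u6, --c--▸ u7
  u4 = a.b.0 | a.(0 + 0) :: --a--▸ u7, --a--▸ u8
  u5 = b.a.b.0 | (0 + 0) :: --b--▸ u8
  u6 = 0 | c.a.(0 + 0) :: --c--▸ u9
  u7 = b.0 | a.(0 + 0) :: --a--▸ u10, --b--▸ u9
  u8 = a.b.0 | (0 + 0) :: --a--▸ u10
  u9 = 0 | a.(0 + 0) :: --a--▸ u11
  u10 = b.0 | (0 + 0) :: --b--▸ u11
  u11 = 0 | (0 + 0) :: (no moves)
LTS(Q): 12 reachable states
  v0 = b.a.a.0 | c.a.(0 + 0) :: --b--▸ v1, --c--▸ v2
  v1 = a.a.0 | c.a.(0 + 0) :: --a--▸ v3, --c--▸ v4
  v2 = b.a.a.0 | a.(0 + 0) :: --a--▸ v5, --b--▸ v4
  v3 = a.0 | c.a.(0 + 0) :: --a--▸ v6, --c--▸ v7
  v4 = a.a.0 | a.(0 + 0) :: --a--▸ v7, --a--▸ v8
  v5 = b.a.a.0 | (0 + 0) :: --b--▸ v8
  v6 = 0 | c.a.(0 + 0) :: --c--▸ v9
  v7 = a.0 | a.(0 + 0) :: --a--▸ v10, --a--▸ v9
  v8 = a.a.0 | (0 + 0) :: --a--▸ v10
  v9 = 0 | a.(0 + 0) :: --a--▸ v11
  v10 = a.0 | (0 + 0) :: --a--▸ v11
  v11 = 0 | (0 + 0) :: (no moves)
Bisimilarity quotient blocks:
  B0 = {u0}
  B1 = {u2}
  B2 = {u5}
  B3 = {u8}
  B4 = {u10}
  B5 = {u11, v11}
  B6 = {u4}
  B7 = {u7}
  B8 = {u9, v10, v9}
  B9 = {u1}
  B10 = {u3}
  B11 = {u6, v6}
  B12 = {v0}
  B13 = {v1}
  B14 = {v4}
  B15 = {v7, v8}
  B16 = {v3}
  B17 = {v2}
  B18 = {v5}
u0 ∈ B0, v0 ∈ B12 → different blocks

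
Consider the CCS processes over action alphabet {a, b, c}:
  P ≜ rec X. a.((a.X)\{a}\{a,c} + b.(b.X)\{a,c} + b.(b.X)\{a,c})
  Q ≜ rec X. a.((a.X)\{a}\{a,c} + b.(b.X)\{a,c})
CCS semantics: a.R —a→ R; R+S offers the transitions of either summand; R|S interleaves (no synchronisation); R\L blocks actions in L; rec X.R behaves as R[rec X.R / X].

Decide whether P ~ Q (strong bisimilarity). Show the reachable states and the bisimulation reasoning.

bisimilar

LTS(P): 4 reachable states
  s0 = rec X. a.((a.X)\{a}\{a,c} + b.(b.X)\{a,c} + b.(b.X)\{a,c}) → =a=> s1
  s1 = (a.(rec X. a.((a.X)\{a}\{a,c} + b.(b.X)\{a,c} + b.(b.X)\{a,c})))\{a}\{a,c} + b.(b.(rec X. a.((a.X)\{a}\{a,c} + b.(b.X)\{a,c} + b.(b.X)\{a,c})))\{a,c} + b.(b.(rec X. a.((a.X)\{a}\{a,c} + b.(b.X)\{a,c} + b.(b.X)\{a,c})))\{a,c} → =b=> s2
  s2 = (b.(rec X. a.((a.X)\{a}\{a,c} + b.(b.X)\{a,c} + b.(b.X)\{a,c})))\{a,c} → =b=> s3
  s3 = (rec X. a.((a.X)\{a}\{a,c} + b.(b.X)\{a,c} + b.(b.X)\{a,c}))\{a,c} → ·
LTS(Q): 4 reachable states
  t0 = rec X. a.((a.X)\{a}\{a,c} + b.(b.X)\{a,c}) → =a=> t1
  t1 = (a.(rec X. a.((a.X)\{a}\{a,c} + b.(b.X)\{a,c})))\{a}\{a,c} + b.(b.(rec X. a.((a.X)\{a}\{a,c} + b.(b.X)\{a,c})))\{a,c} → =b=> t2
  t2 = (b.(rec X. a.((a.X)\{a}\{a,c} + b.(b.X)\{a,c})))\{a,c} → =b=> t3
  t3 = (rec X. a.((a.X)\{a}\{a,c} + b.(b.X)\{a,c}))\{a,c} → ·
Coarsest stable partition (strong bisimilarity classes):
  B0 = {s0, t0}
  B1 = {s1, t1}
  B2 = {s2, t2}
  B3 = {s3, t3}
s0 ∈ B0, t0 ∈ B0 → same block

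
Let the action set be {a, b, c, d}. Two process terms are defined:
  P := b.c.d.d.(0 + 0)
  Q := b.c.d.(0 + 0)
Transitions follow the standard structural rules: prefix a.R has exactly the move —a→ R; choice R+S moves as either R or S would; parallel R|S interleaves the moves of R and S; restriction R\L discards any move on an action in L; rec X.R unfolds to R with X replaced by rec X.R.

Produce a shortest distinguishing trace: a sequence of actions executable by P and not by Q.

bcdd

P's transition system — 5 states:
  u0 = b.c.d.d.(0 + 0) :: ··b··> u1
  u1 = c.d.d.(0 + 0) :: ··c··> u2
  u2 = d.d.(0 + 0) :: ··d··> u3
  u3 = d.(0 + 0) :: ··d··> u4
  u4 = 0 + 0 :: deadlocked
Q's transition system — 4 states:
  v0 = b.c.d.(0 + 0) :: ··b··> v1
  v1 = c.d.(0 + 0) :: ··c··> v2
  v2 = d.(0 + 0) :: ··d··> v3
  v3 = 0 + 0 :: deadlocked
Run σ = ⟨bcdd⟩ on P: start {u0}
  step 1 (b): {u1}
  step 2 (c): {u2}
  step 3 (d): {u3}
  step 4 (d): {u4}
  ✓ P
Run σ = ⟨bcdd⟩ on Q: start {v0}
  step 1 (b): {v1}
  step 2 (c): {v2}
  step 3 (d): {v3}
  step 4 (d): no successor for Q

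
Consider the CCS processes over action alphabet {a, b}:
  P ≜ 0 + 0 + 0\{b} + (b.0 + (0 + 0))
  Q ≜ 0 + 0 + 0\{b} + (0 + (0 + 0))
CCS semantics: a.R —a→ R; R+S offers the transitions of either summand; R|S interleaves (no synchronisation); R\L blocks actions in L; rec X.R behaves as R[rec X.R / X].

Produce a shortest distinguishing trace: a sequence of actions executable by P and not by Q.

Reachable graph of P (2 states):
  m0 = 0 + 0 + 0\{b} + (b.0 + (0 + 0)) has moves =b=> m1
  m1 = 0 has moves deadlocked
Reachable graph of Q (1 states):
  n0 = 0 + 0 + 0\{b} + (0 + (0 + 0)) has moves deadlocked
Trace ⟨b⟩ through P, begin at {m0}:
  [1] b ⇒ {m1}
  — P admits the full trace.
Trace ⟨b⟩ through Q, begin at {n0}:
  [1] b ⇒ ∅  — Q cannot continue

b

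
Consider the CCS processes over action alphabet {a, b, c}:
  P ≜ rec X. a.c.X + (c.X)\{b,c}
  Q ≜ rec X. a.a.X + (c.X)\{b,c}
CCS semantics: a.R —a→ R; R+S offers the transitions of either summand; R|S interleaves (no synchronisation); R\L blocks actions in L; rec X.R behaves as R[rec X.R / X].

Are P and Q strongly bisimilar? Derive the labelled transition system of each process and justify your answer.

not bisimilar

LTS(P): 2 reachable states
  m0 = rec X. a.c.X + (c.X)\{b,c} | —a→ m1
  m1 = c.(rec X. a.c.X + (c.X)\{b,c}) | —c→ m0
LTS(Q): 2 reachable states
  n0 = rec X. a.a.X + (c.X)\{b,c} | —a→ n1
  n1 = a.(rec X. a.a.X + (c.X)\{b,c}) | —a→ n0
Partition-refinement fixed point:
  B0 = {m0}
  B1 = {m1}
  B2 = {n0, n1}
m0 ∈ B0, n0 ∈ B2 → different blocks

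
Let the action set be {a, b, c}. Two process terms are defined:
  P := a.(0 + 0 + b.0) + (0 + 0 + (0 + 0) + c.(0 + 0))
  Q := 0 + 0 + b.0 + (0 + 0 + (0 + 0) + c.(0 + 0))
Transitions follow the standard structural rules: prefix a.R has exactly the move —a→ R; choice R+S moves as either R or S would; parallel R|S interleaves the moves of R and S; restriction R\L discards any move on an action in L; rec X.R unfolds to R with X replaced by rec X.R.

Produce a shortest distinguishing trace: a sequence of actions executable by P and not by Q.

a

Reachable graph of P (4 states):
  u0 = a.(0 + 0 + b.0) + (0 + 0 + (0 + 0) + c.(0 + 0)) ⊢ —a→ u1, —c→ u2
  u1 = 0 + 0 + b.0 ⊢ —b→ u3
  u2 = 0 + 0 ⊢ deadlocked
  u3 = 0 ⊢ deadlocked
Reachable graph of Q (3 states):
  v0 = 0 + 0 + b.0 + (0 + 0 + (0 + 0) + c.(0 + 0)) ⊢ —b→ v1, —c→ v2
  v1 = 0 ⊢ deadlocked
  v2 = 0 + 0 ⊢ deadlocked
Trace ⟨a⟩ through P, begin at {u0}:
  after a @ step 1: {u1}
  — P admits the full trace.
Trace ⟨a⟩ through Q, begin at {v0}:
  after a @ step 1: no successor for Q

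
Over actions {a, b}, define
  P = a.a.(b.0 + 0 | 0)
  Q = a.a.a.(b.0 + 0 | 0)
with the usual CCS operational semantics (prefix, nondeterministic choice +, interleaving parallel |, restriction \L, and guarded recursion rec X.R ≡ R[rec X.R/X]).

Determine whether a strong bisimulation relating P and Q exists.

not bisimilar

Reachable graph of P (4 states):
  u0 = a.a.(b.0 + 0 | 0) :: --a--▸ u1
  u1 = a.(b.0 + 0 | 0) :: --a--▸ u2
  u2 = b.0 + 0 | 0 :: --b--▸ u3
  u3 = 0 :: stopped
Reachable graph of Q (5 states):
  v0 = a.a.a.(b.0 + 0 | 0) :: --a--▸ v1
  v1 = a.a.(b.0 + 0 | 0) :: --a--▸ v2
  v2 = a.(b.0 + 0 | 0) :: --a--▸ v3
  v3 = b.0 + 0 | 0 :: --b--▸ v4
  v4 = 0 :: stopped
Coarsest stable partition (strong bisimilarity classes):
  B0 = {u0, v1}
  B1 = {u1, v2}
  B2 = {u2, v3}
  B3 = {u3, v4}
  B4 = {v0}
u0 ∈ B0, v0 ∈ B4 → different blocks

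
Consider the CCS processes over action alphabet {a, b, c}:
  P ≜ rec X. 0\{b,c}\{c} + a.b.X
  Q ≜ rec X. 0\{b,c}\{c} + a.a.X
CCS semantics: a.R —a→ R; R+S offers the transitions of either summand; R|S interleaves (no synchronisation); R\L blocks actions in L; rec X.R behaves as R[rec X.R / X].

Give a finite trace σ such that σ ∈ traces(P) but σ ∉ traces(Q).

P's transition system — 2 states:
  m0 = rec X. 0\{b,c}\{c} + a.b.X :: -a-> m1
  m1 = b.(rec X. 0\{b,c}\{c} + a.b.X) :: -b-> m0
Q's transition system — 2 states:
  n0 = rec X. 0\{b,c}\{c} + a.a.X :: -a-> n1
  n1 = a.(rec X. 0\{b,c}\{c} + a.a.X) :: -a-> n0
Run σ = ⟨ab⟩ on P: start {m0}
  step 1 (a): {m1}
  step 2 (b): {m0}
  P completes σ.
Run σ = ⟨ab⟩ on Q: start {n0}
  step 1 (a): {n1}
  step 2 (b): ∅  — Q cannot continue

ab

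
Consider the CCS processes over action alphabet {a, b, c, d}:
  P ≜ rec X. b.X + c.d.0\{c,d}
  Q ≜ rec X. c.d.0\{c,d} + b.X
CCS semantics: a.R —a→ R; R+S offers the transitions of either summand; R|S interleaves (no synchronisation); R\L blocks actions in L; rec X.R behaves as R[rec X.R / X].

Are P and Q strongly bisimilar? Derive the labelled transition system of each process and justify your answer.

YES

Reachable graph of P (3 states):
  p0 = rec X. b.X + c.d.0\{c,d} → —b→ p0, —c→ p1
  p1 = d.0\{c,d} → —d→ p2
  p2 = 0\{c,d} → deadlocked
Reachable graph of Q (3 states):
  q0 = rec X. c.d.0\{c,d} + b.X → —b→ q0, —c→ q1
  q1 = d.0\{c,d} → —d→ q2
  q2 = 0\{c,d} → deadlocked
Partition-refinement fixed point:
  B0 = {p0, q0}
  B1 = {p1, q1}
  B2 = {p2, q2}
p0 ∈ B0, q0 ∈ B0 → same block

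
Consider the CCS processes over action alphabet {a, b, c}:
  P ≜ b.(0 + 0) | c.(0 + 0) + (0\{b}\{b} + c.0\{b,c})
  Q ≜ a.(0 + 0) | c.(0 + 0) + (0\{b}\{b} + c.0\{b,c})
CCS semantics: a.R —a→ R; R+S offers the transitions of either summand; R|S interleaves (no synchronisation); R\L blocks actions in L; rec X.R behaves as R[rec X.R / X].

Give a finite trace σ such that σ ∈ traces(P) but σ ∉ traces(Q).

b

P's transition system — 5 states:
  p0 = b.(0 + 0) | c.(0 + 0) + (0\{b}\{b} + c.0\{b,c}) | --b--▸ p1, --c--▸ p2, --c--▸ p3
  p1 = (0 + 0) | c.(0 + 0) | --c--▸ p4
  p2 = 0\{b,c} | (no moves)
  p3 = b.(0 + 0) | (0 + 0) | --b--▸ p4
  p4 = (0 + 0) | (0 + 0) | (no moves)
Q's transition system — 5 states:
  q0 = a.(0 + 0) | c.(0 + 0) + (0\{b}\{b} + c.0\{b,c}) | --a--▸ q1, --c--▸ q2, --c--▸ q3
  q1 = (0 + 0) | c.(0 + 0) | --c--▸ q4
  q2 = 0\{b,c} | (no moves)
  q3 = a.(0 + 0) | (0 + 0) | --a--▸ q4
  q4 = (0 + 0) | (0 + 0) | (no moves)
Executing b from P (initial set {p0}):
  [1] b ⇒ {p1}
  P completes σ.
Executing b from Q (initial set {q0}):
  [1] b ⇒ no successor for Q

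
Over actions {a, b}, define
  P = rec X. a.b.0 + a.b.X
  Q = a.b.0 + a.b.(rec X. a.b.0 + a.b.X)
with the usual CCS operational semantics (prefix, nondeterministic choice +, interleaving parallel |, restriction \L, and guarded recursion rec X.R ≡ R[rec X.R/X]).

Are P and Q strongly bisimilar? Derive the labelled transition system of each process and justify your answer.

YES

Reachable graph of P (4 states):
  s0 = rec X. a.b.0 + a.b.X → —a→ s1, —a→ s2
  s1 = b.(rec X. a.b.0 + a.b.X) → —b→ s0
  s2 = b.0 → —b→ s3
  s3 = 0 → (no moves)
Reachable graph of Q (5 states):
  t0 = a.b.0 + a.b.(rec X. a.b.0 + a.b.X) → —a→ t1, —a→ t2
  t1 = b.(rec X. a.b.0 + a.b.X) → —b→ t3
  t2 = b.0 → —b→ t4
  t3 = rec X. a.b.0 + a.b.X → —a→ t1, —a→ t2
  t4 = 0 → (no moves)
Partition-refinement fixed point:
  B0 = {s0, t0, t3}
  B1 = {s2, t2}
  B2 = {s3, t4}
  B3 = {s1, t1}
s0 ∈ B0, t0 ∈ B0 → same block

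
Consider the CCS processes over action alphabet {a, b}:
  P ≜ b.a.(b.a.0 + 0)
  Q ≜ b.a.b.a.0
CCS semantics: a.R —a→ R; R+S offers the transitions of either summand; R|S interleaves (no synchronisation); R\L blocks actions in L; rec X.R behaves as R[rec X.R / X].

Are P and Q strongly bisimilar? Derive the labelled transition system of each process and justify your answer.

Reachable graph of P (5 states):
  u0 = b.a.(b.a.0 + 0) | —b→ u1
  u1 = a.(b.a.0 + 0) | —a→ u2
  u2 = b.a.0 + 0 | —b→ u3
  u3 = a.0 | —a→ u4
  u4 = 0 | stopped
Reachable graph of Q (5 states):
  v0 = b.a.b.a.0 | —b→ v1
  v1 = a.b.a.0 | —a→ v2
  v2 = b.a.0 | —b→ v3
  v3 = a.0 | —a→ v4
  v4 = 0 | stopped
Partition-refinement fixed point:
  B0 = {u0, v0}
  B1 = {u1, v1}
  B2 = {u2, v2}
  B3 = {u3, v3}
  B4 = {u4, v4}
u0 ∈ B0, v0 ∈ B0 → same block

bisimilar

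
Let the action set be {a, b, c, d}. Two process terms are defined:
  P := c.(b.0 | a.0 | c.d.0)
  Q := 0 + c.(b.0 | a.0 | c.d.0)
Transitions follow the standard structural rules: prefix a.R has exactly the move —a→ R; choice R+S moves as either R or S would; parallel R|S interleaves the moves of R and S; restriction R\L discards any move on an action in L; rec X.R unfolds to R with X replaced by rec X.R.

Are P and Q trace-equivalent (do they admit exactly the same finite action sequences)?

Reachable graph of P (13 states):
  s0 = c.(b.0 | a.0 | c.d.0) :: =c=> s1
  s1 = b.0 | a.0 | c.d.0 :: =a=> s2, =b=> s3, =c=> s4
  s2 = b.0 | 0 | c.d.0 :: =b=> s5, =c=> s6
  s3 = 0 | a.0 | c.d.0 :: =a=> s5, =c=> s7
  s4 = b.0 | a.0 | d.0 :: =a=> s6, =b=> s7, =d=> s8
  s5 = 0 | 0 | c.d.0 :: =c=> s9
  s6 = b.0 | 0 | d.0 :: =b=> s9, =d=> s10
  s7 = 0 | a.0 | d.0 :: =a=> s9, =d=> s11
  s8 = b.0 | a.0 | 0 :: =a=> s10, =b=> s11
  s9 = 0 | 0 | d.0 :: =d=> s12
  s10 = b.0 | 0 | 0 :: =b=> s12
  s11 = 0 | a.0 | 0 :: =a=> s12
  s12 = 0 | 0 | 0 :: ·
Reachable graph of Q (13 states):
  t0 = 0 + c.(b.0 | a.0 | c.d.0) :: =c=> t1
  t1 = b.0 | a.0 | c.d.0 :: =a=> t2, =b=> t3, =c=> t4
  t2 = b.0 | 0 | c.d.0 :: =b=> t5, =c=> t6
  t3 = 0 | a.0 | c.d.0 :: =a=> t5, =c=> t7
  t4 = b.0 | a.0 | d.0 :: =a=> t6, =b=> t7, =d=> t8
  t5 = 0 | 0 | c.d.0 :: =c=> t9
  t6 = b.0 | 0 | d.0 :: =b=> t9, =d=> t10
  t7 = 0 | a.0 | d.0 :: =a=> t9, =d=> t11
  t8 = b.0 | a.0 | 0 :: =a=> t10, =b=> t11
  t9 = 0 | 0 | d.0 :: =d=> t12
  t10 = b.0 | 0 | 0 :: =b=> t12
  t11 = 0 | a.0 | 0 :: =a=> t12
  t12 = 0 | 0 | 0 :: ·
Bisimilarity quotient blocks:
  B0 = {s0, t0}
  B1 = {s1, t1}
  B2 = {s3, t3}
  B3 = {s5, t5}
  B4 = {s9, t9}
  B5 = {s12, t12}
  B6 = {s7, t7}
  B7 = {s11, t11}
  B8 = {s2, t2}
  B9 = {s6, t6}
  B10 = {s10, t10}
  B11 = {s4, t4}
  B12 = {s8, t8}
s0 ∈ B0, t0 ∈ B0 → same block
Bisimilar ⇒ trace-equivalent.

traces(P) = traces(Q)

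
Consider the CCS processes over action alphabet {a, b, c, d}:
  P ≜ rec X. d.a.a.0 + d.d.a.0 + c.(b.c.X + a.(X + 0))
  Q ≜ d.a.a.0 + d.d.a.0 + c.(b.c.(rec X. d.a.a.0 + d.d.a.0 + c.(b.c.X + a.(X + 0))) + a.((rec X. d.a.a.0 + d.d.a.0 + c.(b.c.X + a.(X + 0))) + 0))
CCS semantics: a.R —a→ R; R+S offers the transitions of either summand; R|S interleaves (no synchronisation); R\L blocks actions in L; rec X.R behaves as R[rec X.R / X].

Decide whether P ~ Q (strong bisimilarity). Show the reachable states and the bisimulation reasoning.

P's transition system — 8 states:
  m0 = rec X. d.a.a.0 + d.d.a.0 + c.(b.c.X + a.(X + 0)) has moves -c-> m1, -d-> m2, -d-> m3
  m1 = b.c.(rec X. d.a.a.0 + d.d.a.0 + c.(b.c.X + a.(X + 0))) + a.((rec X. d.a.a.0 + d.d.a.0 + c.(b.c.X + a.(X + 0))) + 0) has moves -a-> m4, -b-> m5
  m2 = a.a.0 has moves -a-> m6
  m3 = d.a.0 has moves -d-> m6
  m4 = (rec X. d.a.a.0 + d.d.a.0 + c.(b.c.X + a.(X + 0))) + 0 has moves -c-> m1, -d-> m2, -d-> m3
  m5 = c.(rec X. d.a.a.0 + d.d.a.0 + c.(b.c.X + a.(X + 0))) has moves -c-> m0
  m6 = a.0 has moves -a-> m7
  m7 = 0 has moves ·
Q's transition system — 9 states:
  n0 = d.a.a.0 + d.d.a.0 + c.(b.c.(rec X. d.a.a.0 + d.d.a.0 + c.(b.c.X + a.(X + 0))) + a.((rec X. d.a.a.0 + d.d.a.0 + c.(b.c.X + a.(X + 0))) + 0)) has moves -c-> n1, -d-> n2, -d-> n3
  n1 = b.c.(rec X. d.a.a.0 + d.d.a.0 + c.(b.c.X + a.(X + 0))) + a.((rec X. d.a.a.0 + d.d.a.0 + c.(b.c.X + a.(X + 0))) + 0) has moves -a-> n4, -b-> n5
  n2 = a.a.0 has moves -a-> n6
  n3 = d.a.0 has moves -d-> n6
  n4 = (rec X. d.a.a.0 + d.d.a.0 + c.(b.c.X + a.(X + 0))) + 0 has moves -c-> n1, -d-> n2, -d-> n3
  n5 = c.(rec X. d.a.a.0 + d.d.a.0 + c.(b.c.X + a.(X + 0))) has moves -c-> n7
  n6 = a.0 has moves -a-> n8
  n7 = rec X. d.a.a.0 + d.d.a.0 + c.(b.c.X + a.(X + 0)) has moves -c-> n1, -d-> n2, -d-> n3
  n8 = 0 has moves ·
Bisimilarity quotient blocks:
  B0 = {m0, m4, n0, n4, n7}
  B1 = {m3, n3}
  B2 = {m6, n6}
  B3 = {m7, n8}
  B4 = {m2, n2}
  B5 = {m1, n1}
  B6 = {m5, n5}
m0 ∈ B0, n0 ∈ B0 → same block

P ~ Q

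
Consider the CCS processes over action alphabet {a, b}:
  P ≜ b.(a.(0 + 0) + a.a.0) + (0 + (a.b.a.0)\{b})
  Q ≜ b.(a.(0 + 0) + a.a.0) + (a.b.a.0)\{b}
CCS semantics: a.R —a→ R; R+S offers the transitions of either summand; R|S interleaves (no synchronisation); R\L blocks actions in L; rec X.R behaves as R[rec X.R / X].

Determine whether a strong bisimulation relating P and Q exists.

P's transition system — 6 states:
  u0 = b.(a.(0 + 0) + a.a.0) + (0 + (a.b.a.0)\{b}) | -a-> u1, -b-> u2
  u1 = (b.a.0)\{b} | deadlocked
  u2 = a.(0 + 0) + a.a.0 | -a-> u3, -a-> u4
  u3 = 0 + 0 | deadlocked
  u4 = a.0 | -a-> u5
  u5 = 0 | deadlocked
Q's transition system — 6 states:
  v0 = b.(a.(0 + 0) + a.a.0) + (a.b.a.0)\{b} | -a-> v1, -b-> v2
  v1 = (b.a.0)\{b} | deadlocked
  v2 = a.(0 + 0) + a.a.0 | -a-> v3, -a-> v4
  v3 = 0 + 0 | deadlocked
  v4 = a.0 | -a-> v5
  v5 = 0 | deadlocked
Coarsest stable partition (strong bisimilarity classes):
  B0 = {u0, v0}
  B1 = {u1, u3, u5, v1, v3, v5}
  B2 = {u2, v2}
  B3 = {u4, v4}
u0 ∈ B0, v0 ∈ B0 → same block

P ~ Q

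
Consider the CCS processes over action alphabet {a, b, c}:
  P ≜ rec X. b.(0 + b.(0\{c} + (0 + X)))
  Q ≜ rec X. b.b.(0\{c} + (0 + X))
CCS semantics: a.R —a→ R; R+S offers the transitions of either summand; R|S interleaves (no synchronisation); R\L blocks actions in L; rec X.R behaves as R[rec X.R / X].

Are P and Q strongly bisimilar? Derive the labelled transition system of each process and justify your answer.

YES

LTS(P): 3 reachable states
  p0 = rec X. b.(0 + b.(0\{c} + (0 + X))) has moves -b-> p1
  p1 = 0 + b.(0\{c} + (0 + (rec X. b.(0 + b.(0\{c} + (0 + X)))))) has moves -b-> p2
  p2 = 0\{c} + (0 + (rec X. b.(0 + b.(0\{c} + (0 + X))))) has moves -b-> p1
LTS(Q): 3 reachable states
  q0 = rec X. b.b.(0\{c} + (0 + X)) has moves -b-> q1
  q1 = b.(0\{c} + (0 + (rec X. b.b.(0\{c} + (0 + X))))) has moves -b-> q2
  q2 = 0\{c} + (0 + (rec X. b.b.(0\{c} + (0 + X)))) has moves -b-> q1
Coarsest stable partition (strong bisimilarity classes):
  B0 = {p0, p1, p2, q0, q1, q2}
p0 ∈ B0, q0 ∈ B0 → same block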